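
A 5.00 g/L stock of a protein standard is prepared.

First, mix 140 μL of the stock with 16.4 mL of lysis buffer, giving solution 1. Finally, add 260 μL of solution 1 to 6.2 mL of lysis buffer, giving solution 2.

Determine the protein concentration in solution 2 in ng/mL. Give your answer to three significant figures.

Step 1: 140 μL + 16.4 mL = 16540 μL total → factor 16540/140 = 118.14
Step 2: 260 μL + 6.2 mL = 6460 μL total → factor 6460/260 = 24.846
Overall dilution factor = 118.14 × 24.846 = 2935.4
Final = 5.00 g/L / 2935.4 = 0.001703 g/L = 1.70 × 10^3 ng/mL

1.70 × 10^3 ng/mL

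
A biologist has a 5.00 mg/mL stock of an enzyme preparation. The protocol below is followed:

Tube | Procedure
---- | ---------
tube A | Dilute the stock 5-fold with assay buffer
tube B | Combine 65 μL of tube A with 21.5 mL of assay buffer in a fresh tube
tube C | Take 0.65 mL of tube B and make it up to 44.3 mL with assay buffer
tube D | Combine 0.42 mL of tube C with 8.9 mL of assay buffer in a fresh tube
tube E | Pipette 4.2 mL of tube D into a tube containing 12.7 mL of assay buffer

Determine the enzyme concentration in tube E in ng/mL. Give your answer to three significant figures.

0.495 ng/mL

Step 1: 5-fold → factor 5
Step 2: 65 μL + 21.5 mL = 21565 μL total → factor 21565/65 = 331.77
Step 3: 0.65 mL brought to 44.3 mL → factor 44.3/0.65 = 68.154
Step 4: 0.42 mL + 8.9 mL = 9.32 mL total → factor 9.32/0.42 = 22.19
Step 5: 4.2 mL + 12.7 mL = 16.9 mL total → factor 16.9/4.2 = 4.0238
Overall dilution factor = 5 × 331.77 × 68.154 × 22.19 × 4.0238 = 1.0095 × 10^7
Final = 5.00 mg/mL / 1.0095 × 10^7 = 4.953 × 10^-7 mg/mL = 0.495 ng/mL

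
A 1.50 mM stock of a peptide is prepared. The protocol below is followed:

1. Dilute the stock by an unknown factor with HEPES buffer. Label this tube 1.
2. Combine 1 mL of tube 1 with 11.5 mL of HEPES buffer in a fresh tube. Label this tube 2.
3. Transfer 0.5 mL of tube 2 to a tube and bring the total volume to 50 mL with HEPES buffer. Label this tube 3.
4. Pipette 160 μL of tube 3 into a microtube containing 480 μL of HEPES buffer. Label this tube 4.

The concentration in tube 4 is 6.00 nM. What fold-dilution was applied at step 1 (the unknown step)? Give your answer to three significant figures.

50.0-fold

Step 1: unknown factor x
Step 2: 1 mL + 11.5 mL = 12.5 mL total → factor 12.5/1 = 12.5
Step 3: 0.5 mL brought to 50 mL → factor 50/0.5 = 100
Step 4: 160 μL + 480 μL = 640 μL total → factor 640/160 = 4
Product of known-step factors = 5000
Overall factor = 1.50 mM / (6.00 nM) = 2.5 × 10^5
x = 2.5 × 10^5 / 5000 = 50.0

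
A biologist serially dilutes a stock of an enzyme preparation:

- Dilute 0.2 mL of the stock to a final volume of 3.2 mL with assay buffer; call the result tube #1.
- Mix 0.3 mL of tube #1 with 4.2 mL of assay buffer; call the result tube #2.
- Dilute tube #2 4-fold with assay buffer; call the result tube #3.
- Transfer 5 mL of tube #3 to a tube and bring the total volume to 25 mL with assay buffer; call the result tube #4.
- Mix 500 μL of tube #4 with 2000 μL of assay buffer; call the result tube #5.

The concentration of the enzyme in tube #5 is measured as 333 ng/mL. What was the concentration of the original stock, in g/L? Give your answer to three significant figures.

7.99 g/L

Step 1: 0.2 mL brought to 3.2 mL → factor 3.2/0.2 = 16
Step 2: 0.3 mL + 4.2 mL = 4.5 mL total → factor 4.5/0.3 = 15
Step 3: 4-fold → factor 4
Step 4: 5 mL brought to 25 mL → factor 25/5 = 5
Step 5: 500 μL + 2000 μL = 2500 μL total → factor 2500/500 = 5
Overall dilution factor = 16 × 15 × 4 × 5 × 5 = 24000
Stock = 333 ng/mL × 24000 = 7.992 × 10^6 ng/mL = 7.99 g/L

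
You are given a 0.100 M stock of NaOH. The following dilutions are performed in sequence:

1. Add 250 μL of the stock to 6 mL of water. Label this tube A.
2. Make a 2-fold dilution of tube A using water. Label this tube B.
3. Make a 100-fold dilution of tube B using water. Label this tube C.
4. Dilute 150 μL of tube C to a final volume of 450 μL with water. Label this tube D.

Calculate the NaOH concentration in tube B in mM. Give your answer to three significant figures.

2.00 mM

Step 1: 250 μL + 6 mL = 6250 μL total → factor 6250/250 = 25
Step 2: 2-fold → factor 2
Dilution factor through tube B = 25 × 2 = 50
[tube B] = 0.100 M / 50 = 0.002000 M = 2.00 mM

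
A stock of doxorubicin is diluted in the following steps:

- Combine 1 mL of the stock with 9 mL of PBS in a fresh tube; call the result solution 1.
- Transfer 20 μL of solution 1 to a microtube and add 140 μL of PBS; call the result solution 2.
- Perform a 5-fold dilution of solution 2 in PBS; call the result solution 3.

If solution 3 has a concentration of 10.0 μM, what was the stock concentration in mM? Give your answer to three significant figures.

4.00 mM

Step 1: 1 mL + 9 mL = 10 mL total → factor 10/1 = 10
Step 2: 20 μL + 140 μL = 160 μL total → factor 160/20 = 8
Step 3: 5-fold → factor 5
Overall dilution factor = 10 × 8 × 5 = 400
Stock = 10.0 μM × 400 = 4000 μM = 4.00 mM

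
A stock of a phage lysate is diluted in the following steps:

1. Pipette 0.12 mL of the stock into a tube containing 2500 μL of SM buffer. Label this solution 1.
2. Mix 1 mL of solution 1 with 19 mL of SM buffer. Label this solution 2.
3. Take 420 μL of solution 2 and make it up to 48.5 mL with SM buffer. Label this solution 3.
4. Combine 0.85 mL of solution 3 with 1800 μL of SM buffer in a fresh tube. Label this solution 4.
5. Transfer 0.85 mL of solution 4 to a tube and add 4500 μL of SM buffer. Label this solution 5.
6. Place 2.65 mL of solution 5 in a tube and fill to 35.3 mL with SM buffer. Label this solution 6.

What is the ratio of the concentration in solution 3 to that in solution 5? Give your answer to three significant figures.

Step 1: 0.12 mL + 2500 μL = 2.62 mL total → factor 2.62/0.12 = 21.833
Step 2: 1 mL + 19 mL = 20 mL total → factor 20/1 = 20
Step 3: 420 μL brought to 48.5 mL → factor 48500/420 = 115.48
Step 4: 0.85 mL + 1800 μL = 2.65 mL total → factor 2.65/0.85 = 3.1176
Step 5: 0.85 mL + 4500 μL = 5.35 mL total → factor 5.35/0.85 = 6.2941
Dilution factor to solution 3 = 50425; to solution 5 = 9.8947 × 10^5
[solution 3]/[solution 5] = (factor to solution 5)/(factor to solution 3) = 9.8947 × 10^5/50425 = 19.6

19.6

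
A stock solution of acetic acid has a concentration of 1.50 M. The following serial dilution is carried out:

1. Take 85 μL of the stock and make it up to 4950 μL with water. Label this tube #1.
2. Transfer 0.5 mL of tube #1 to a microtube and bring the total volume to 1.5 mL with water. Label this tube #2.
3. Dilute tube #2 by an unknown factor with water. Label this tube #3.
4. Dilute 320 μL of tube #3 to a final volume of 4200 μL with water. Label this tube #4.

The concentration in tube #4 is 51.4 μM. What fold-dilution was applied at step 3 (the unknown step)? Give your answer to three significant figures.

Step 1: 85 μL brought to 4950 μL → factor 4950/85 = 58.235
Step 2: 0.5 mL brought to 1.5 mL → factor 1.5/0.5 = 3
Step 3: unknown factor x
Step 4: 320 μL brought to 4200 μL → factor 4200/320 = 13.125
Product of known-step factors = 2293
Overall factor = 1.50 M / (51.4 μM) = 29183
x = 29183 / 2293 = 12.7

12.7-fold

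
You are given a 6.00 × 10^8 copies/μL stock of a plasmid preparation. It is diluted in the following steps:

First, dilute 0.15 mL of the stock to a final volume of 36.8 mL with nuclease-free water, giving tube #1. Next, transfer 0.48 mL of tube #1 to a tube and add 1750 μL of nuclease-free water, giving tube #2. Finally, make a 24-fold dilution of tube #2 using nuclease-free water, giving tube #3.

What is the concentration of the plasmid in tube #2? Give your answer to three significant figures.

Step 1: 0.15 mL brought to 36.8 mL → factor 36.8/0.15 = 245.33
Step 2: 0.48 mL + 1750 μL = 2.23 mL total → factor 2.23/0.48 = 4.6458
Dilution factor through tube #2 = 245.33 × 4.6458 = 1139.8
[tube #2] = 6.00 × 10^8 copies/μL / 1139.8 = 5.26 × 10^5 copies/μL

5.26 × 10^5 copies/μL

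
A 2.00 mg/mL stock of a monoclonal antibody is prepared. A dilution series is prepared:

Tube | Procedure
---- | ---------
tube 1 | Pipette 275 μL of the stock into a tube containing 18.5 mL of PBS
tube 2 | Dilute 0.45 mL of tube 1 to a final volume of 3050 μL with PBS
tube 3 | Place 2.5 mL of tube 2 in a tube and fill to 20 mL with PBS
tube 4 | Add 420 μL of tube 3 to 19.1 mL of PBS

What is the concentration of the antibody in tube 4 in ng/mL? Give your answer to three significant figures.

Step 1: 275 μL + 18.5 mL = 18775 μL total → factor 18775/275 = 68.273
Step 2: 0.45 mL brought to 3050 μL → factor 3.05/0.45 = 6.7778
Step 3: 2.5 mL brought to 20 mL → factor 20/2.5 = 8
Step 4: 420 μL + 19.1 mL = 19520 μL total → factor 19520/420 = 46.476
Overall dilution factor = 68.273 × 6.7778 × 8 × 46.476 = 1.7205 × 10^5
Final = 2.00 mg/mL / 1.7205 × 10^5 = 1.162 × 10^-5 mg/mL = 11.6 ng/mL

11.6 ng/mL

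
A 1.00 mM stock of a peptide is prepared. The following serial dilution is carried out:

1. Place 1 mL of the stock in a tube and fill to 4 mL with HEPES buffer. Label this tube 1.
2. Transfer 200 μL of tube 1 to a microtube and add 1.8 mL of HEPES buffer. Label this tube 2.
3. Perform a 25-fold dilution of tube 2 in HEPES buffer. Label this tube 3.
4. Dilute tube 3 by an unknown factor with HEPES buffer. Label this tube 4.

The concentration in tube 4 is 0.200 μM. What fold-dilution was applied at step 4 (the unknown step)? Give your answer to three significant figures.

Step 1: 1 mL brought to 4 mL → factor 4/1 = 4
Step 2: 200 μL + 1.8 mL = 2000 μL total → factor 2000/200 = 10
Step 3: 25-fold → factor 25
Step 4: unknown factor x
Product of known-step factors = 1000
Overall factor = 1.00 mM / (0.200 μM) = 5000
x = 5000 / 1000 = 5.00

5.00-fold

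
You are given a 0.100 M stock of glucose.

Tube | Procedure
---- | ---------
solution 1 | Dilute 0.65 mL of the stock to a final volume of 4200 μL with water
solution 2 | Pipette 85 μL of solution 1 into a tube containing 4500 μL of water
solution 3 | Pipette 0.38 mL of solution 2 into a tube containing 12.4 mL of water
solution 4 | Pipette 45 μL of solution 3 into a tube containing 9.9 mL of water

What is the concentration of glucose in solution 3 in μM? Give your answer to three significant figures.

8.53 μM

Step 1: 0.65 mL brought to 4200 μL → factor 4.2/0.65 = 6.4615
Step 2: 85 μL + 4500 μL = 4585 μL total → factor 4585/85 = 53.941
Step 3: 0.38 mL + 12.4 mL = 12.78 mL total → factor 12.78/0.38 = 33.632
Dilution factor through solution 3 = 6.4615 × 53.941 × 33.632 = 11722
[solution 3] = 0.100 M / 11722 = 8.531 × 10^-6 M = 8.53 μM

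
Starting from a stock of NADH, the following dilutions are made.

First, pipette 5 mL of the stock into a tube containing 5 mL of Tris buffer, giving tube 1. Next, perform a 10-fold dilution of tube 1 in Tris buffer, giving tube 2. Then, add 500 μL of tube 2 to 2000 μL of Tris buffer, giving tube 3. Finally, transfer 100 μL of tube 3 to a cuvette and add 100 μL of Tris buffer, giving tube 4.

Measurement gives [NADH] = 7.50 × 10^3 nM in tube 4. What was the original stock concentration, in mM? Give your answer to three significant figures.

1.50 mM

Step 1: 5 mL + 5 mL = 10 mL total → factor 10/5 = 2
Step 2: 10-fold → factor 10
Step 3: 500 μL + 2000 μL = 2500 μL total → factor 2500/500 = 5
Step 4: 100 μL + 100 μL = 200 μL total → factor 200/100 = 2
Overall dilution factor = 2 × 10 × 5 × 2 = 200
Stock = 7.50 × 10^3 nM × 200 = 1.500 × 10^6 nM = 1.50 mM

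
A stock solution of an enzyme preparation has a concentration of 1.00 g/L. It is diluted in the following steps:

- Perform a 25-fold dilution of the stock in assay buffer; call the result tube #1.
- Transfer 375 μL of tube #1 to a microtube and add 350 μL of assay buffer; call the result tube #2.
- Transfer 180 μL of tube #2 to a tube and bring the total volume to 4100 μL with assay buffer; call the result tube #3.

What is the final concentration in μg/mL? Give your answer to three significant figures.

0.908 μg/mL

Step 1: 25-fold → factor 25
Step 2: 375 μL + 350 μL = 725 μL total → factor 725/375 = 1.9333
Step 3: 180 μL brought to 4100 μL → factor 4100/180 = 22.778
Overall dilution factor = 25 × 1.9333 × 22.778 = 1100.9
Final = 1.00 g/L / 1100.9 = 0.0009083 g/L = 0.908 μg/mL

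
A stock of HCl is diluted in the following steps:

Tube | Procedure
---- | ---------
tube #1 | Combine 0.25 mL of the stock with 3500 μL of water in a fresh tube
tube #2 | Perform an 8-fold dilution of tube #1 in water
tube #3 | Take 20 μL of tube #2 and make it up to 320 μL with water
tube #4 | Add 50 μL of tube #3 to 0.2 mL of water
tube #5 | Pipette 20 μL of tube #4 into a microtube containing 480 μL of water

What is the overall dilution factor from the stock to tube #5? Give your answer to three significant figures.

2.40 × 10^5

Step 1: 0.25 mL + 3500 μL = 3.75 mL total → factor 3.75/0.25 = 15
Step 2: 8-fold → factor 8
Step 3: 20 μL brought to 320 μL → factor 320/20 = 16
Step 4: 50 μL + 0.2 mL = 250 μL total → factor 250/50 = 5
Step 5: 20 μL + 480 μL = 500 μL total → factor 500/20 = 25
Overall dilution factor = 15 × 8 × 16 × 5 × 25 = 2.4 × 10^5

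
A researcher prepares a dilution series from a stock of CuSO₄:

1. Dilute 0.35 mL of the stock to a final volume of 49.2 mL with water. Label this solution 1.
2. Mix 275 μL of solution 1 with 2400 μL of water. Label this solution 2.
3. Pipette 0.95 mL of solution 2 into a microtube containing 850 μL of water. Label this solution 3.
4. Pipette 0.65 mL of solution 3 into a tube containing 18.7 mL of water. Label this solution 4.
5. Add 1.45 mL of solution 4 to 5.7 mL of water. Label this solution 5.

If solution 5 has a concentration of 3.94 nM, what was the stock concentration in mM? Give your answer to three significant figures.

Step 1: 0.35 mL brought to 49.2 mL → factor 49.2/0.35 = 140.57
Step 2: 275 μL + 2400 μL = 2675 μL total → factor 2675/275 = 9.7273
Step 3: 0.95 mL + 850 μL = 1.8 mL total → factor 1.8/0.95 = 1.8947
Step 4: 0.65 mL + 18.7 mL = 19.35 mL total → factor 19.35/0.65 = 29.769
Step 5: 1.45 mL + 5.7 mL = 7.15 mL total → factor 7.15/1.45 = 4.931
Overall dilution factor = 140.57 × 9.7273 × 1.8947 × 29.769 × 4.931 = 3.8031 × 10^5
Stock = 3.94 nM × 3.8031 × 10^5 = 1.498 × 10^6 nM = 1.50 mM

1.50 mM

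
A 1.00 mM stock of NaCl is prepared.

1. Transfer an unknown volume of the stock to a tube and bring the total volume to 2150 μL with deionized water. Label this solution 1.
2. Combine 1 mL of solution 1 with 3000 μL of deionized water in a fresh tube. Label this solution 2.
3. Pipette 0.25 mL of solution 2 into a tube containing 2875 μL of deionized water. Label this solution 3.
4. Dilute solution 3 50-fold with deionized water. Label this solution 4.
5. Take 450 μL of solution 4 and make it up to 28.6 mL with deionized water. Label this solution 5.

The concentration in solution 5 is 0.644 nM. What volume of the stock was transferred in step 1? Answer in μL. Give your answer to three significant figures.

220 μL

Step 1: v brought to 2150 μL → factor = 2150 μL/v
Step 2: 1 mL + 3000 μL = 4 mL total → factor 4/1 = 4
Step 3: 0.25 mL + 2875 μL = 3.125 mL total → factor 3.125/0.25 = 12.5
Step 4: 50-fold → factor 50
Step 5: 450 μL brought to 28.6 mL → factor 28600/450 = 63.556
Product of known-step factors = 1.5889 × 10^5
Overall factor = 1.00 mM / (0.644 nM) = 1.5528 × 10^6
Step-1 factor = 1.5528 × 10^6 / 1.5889 × 10^5 = 9.7728
v = 2150 μL / 9.7728 = 220 μL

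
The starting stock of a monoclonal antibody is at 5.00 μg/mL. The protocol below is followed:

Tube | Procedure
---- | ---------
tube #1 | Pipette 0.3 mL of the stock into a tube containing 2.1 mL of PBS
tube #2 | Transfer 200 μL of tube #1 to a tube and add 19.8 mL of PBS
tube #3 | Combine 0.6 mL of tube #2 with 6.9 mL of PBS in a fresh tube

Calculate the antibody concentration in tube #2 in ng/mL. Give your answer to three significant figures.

6.25 ng/mL

Step 1: 0.3 mL + 2.1 mL = 2.4 mL total → factor 2.4/0.3 = 8
Step 2: 200 μL + 19.8 mL = 20000 μL total → factor 20000/200 = 100
Dilution factor through tube #2 = 8 × 100 = 800
[tube #2] = 5.00 μg/mL / 800 = 0.006250 μg/mL = 6.25 ng/mL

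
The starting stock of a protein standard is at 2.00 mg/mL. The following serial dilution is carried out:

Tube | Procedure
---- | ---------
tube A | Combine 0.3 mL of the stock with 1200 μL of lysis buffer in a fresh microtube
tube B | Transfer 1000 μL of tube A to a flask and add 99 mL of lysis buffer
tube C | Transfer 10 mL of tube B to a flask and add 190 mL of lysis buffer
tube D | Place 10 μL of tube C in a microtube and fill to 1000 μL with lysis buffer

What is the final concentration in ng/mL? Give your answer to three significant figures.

2.00 ng/mL

Step 1: 0.3 mL + 1200 μL = 1.5 mL total → factor 1.5/0.3 = 5
Step 2: 1000 μL + 99 mL = 1 × 10^5 μL total → factor 1 × 10^5/1000 = 100
Step 3: 10 mL + 190 mL = 200 mL total → factor 200/10 = 20
Step 4: 10 μL brought to 1000 μL → factor 1000/10 = 100
Overall dilution factor = 5 × 100 × 20 × 100 = 1 × 10^6
Final = 2.00 mg/mL / 1 × 10^6 = 2.000 × 10^-6 mg/mL = 2.00 ng/mL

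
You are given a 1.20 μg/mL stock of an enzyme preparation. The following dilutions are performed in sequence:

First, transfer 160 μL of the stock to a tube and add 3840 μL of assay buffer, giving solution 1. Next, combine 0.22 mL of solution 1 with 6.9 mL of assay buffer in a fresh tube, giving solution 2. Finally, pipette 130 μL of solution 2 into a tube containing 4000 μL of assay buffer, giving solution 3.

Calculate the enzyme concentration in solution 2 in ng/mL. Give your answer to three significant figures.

Step 1: 160 μL + 3840 μL = 4000 μL total → factor 4000/160 = 25
Step 2: 0.22 mL + 6.9 mL = 7.12 mL total → factor 7.12/0.22 = 32.364
Dilution factor through solution 2 = 25 × 32.364 = 809.09
[solution 2] = 1.20 μg/mL / 809.09 = 0.001483 μg/mL = 1.48 ng/mL

1.48 ng/mL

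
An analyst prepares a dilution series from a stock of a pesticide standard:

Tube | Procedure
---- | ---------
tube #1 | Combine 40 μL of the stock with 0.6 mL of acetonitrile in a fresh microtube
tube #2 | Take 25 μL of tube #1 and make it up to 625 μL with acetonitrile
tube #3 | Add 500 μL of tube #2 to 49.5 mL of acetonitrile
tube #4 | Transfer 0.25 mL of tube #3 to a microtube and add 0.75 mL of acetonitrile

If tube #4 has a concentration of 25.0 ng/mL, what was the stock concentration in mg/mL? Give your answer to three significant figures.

4.00 mg/mL

Step 1: 40 μL + 0.6 mL = 640 μL total → factor 640/40 = 16
Step 2: 25 μL brought to 625 μL → factor 625/25 = 25
Step 3: 500 μL + 49.5 mL = 50000 μL total → factor 50000/500 = 100
Step 4: 0.25 mL + 0.75 mL = 1 mL total → factor 1/0.25 = 4
Overall dilution factor = 16 × 25 × 100 × 4 = 1.6 × 10^5
Stock = 25.0 ng/mL × 1.6 × 10^5 = 4.000 × 10^6 ng/mL = 4.00 mg/mL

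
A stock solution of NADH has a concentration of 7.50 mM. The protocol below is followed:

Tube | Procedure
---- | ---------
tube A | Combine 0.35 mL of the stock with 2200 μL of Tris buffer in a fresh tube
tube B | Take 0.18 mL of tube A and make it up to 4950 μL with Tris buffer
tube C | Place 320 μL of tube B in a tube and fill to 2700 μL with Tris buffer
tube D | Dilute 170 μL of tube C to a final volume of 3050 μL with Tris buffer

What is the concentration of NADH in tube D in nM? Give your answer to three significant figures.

Step 1: 0.35 mL + 2200 μL = 2.55 mL total → factor 2.55/0.35 = 7.2857
Step 2: 0.18 mL brought to 4950 μL → factor 4.95/0.18 = 27.5
Step 3: 320 μL brought to 2700 μL → factor 2700/320 = 8.4375
Step 4: 170 μL brought to 3050 μL → factor 3050/170 = 17.941
Overall dilution factor = 7.2857 × 27.5 × 8.4375 × 17.941 = 30330
Final = 7.50 mM / 30330 = 0.0002473 mM = 247 nM

247 nM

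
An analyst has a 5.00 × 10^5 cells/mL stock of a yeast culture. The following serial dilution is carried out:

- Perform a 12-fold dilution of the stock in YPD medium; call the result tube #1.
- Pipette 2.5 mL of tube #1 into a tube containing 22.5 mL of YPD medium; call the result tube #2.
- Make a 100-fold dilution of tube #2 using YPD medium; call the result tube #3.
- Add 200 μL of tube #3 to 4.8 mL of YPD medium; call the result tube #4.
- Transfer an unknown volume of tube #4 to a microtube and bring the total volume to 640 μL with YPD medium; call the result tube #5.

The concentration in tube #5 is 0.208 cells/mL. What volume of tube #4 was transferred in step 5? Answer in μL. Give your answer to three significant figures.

79.9 μL

Step 1: 12-fold → factor 12
Step 2: 2.5 mL + 22.5 mL = 25 mL total → factor 25/2.5 = 10
Step 3: 100-fold → factor 100
Step 4: 200 μL + 4.8 mL = 5000 μL total → factor 5000/200 = 25
Step 5: v brought to 640 μL → factor = 640 μL/v
Product of known-step factors = 3 × 10^5
Overall factor = 5.00 × 10^5 cells/mL / (0.208 cells/mL) = 2.4038 × 10^6
Step-5 factor = 2.4038 × 10^6 / 3 × 10^5 = 8.0128
v = 640 μL / 8.0128 = 79.9 μL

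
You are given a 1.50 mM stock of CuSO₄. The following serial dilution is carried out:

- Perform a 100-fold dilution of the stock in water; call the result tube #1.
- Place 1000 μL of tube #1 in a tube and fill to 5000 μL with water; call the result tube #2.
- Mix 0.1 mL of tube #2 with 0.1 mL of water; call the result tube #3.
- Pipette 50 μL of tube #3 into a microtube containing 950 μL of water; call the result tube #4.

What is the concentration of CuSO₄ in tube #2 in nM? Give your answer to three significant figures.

3.00 × 10^3 nM

Step 1: 100-fold → factor 100
Step 2: 1000 μL brought to 5000 μL → factor 5000/1000 = 5
Dilution factor through tube #2 = 100 × 5 = 500
[tube #2] = 1.50 mM / 500 = 0.003000 mM = 3.00 × 10^3 nM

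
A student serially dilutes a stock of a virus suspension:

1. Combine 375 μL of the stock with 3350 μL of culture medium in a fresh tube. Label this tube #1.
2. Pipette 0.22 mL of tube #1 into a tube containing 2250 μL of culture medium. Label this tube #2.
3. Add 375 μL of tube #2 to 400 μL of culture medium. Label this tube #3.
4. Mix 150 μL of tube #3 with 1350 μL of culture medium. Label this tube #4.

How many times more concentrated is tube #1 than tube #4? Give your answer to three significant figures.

Step 1: 375 μL + 3350 μL = 3725 μL total → factor 3725/375 = 9.9333
Step 2: 0.22 mL + 2250 μL = 2.47 mL total → factor 2.47/0.22 = 11.227
Step 3: 375 μL + 400 μL = 775 μL total → factor 775/375 = 2.0667
Step 4: 150 μL + 1350 μL = 1500 μL total → factor 1500/150 = 10
Dilution factor to tube #1 = 9.9333; to tube #4 = 2304.8
[tube #1]/[tube #4] = (factor to tube #4)/(factor to tube #1) = 2304.8/9.9333 = 232

232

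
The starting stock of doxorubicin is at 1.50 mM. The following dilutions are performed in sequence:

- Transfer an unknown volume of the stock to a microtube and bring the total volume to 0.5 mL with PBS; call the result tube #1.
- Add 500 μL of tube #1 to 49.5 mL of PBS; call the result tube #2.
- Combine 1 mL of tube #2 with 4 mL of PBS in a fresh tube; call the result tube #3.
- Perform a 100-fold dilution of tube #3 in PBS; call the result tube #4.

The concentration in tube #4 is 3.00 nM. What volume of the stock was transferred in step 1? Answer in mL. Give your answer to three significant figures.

0.0500 mL

Step 1: v brought to 0.5 mL → factor = 0.5 mL/v
Step 2: 500 μL + 49.5 mL = 50000 μL total → factor 50000/500 = 100
Step 3: 1 mL + 4 mL = 5 mL total → factor 5/1 = 5
Step 4: 100-fold → factor 100
Product of known-step factors = 50000
Overall factor = 1.50 mM / (3.00 nM) = 5 × 10^5
Step-1 factor = 5 × 10^5 / 50000 = 10
v = 0.5 mL / 10 = 0.0500 mL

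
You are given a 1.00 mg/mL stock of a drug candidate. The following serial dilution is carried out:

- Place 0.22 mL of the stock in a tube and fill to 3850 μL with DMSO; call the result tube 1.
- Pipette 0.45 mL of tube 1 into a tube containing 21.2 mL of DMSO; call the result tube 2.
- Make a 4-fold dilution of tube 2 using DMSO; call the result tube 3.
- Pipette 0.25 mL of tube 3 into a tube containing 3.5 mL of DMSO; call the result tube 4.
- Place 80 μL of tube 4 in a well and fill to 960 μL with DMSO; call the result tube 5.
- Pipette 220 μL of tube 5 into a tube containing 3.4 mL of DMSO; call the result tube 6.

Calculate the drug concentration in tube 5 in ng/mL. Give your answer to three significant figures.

Step 1: 0.22 mL brought to 3850 μL → factor 3.85/0.22 = 17.5
Step 2: 0.45 mL + 21.2 mL = 21.65 mL total → factor 21.65/0.45 = 48.111
Step 3: 4-fold → factor 4
Step 4: 0.25 mL + 3.5 mL = 3.75 mL total → factor 3.75/0.25 = 15
Step 5: 80 μL brought to 960 μL → factor 960/80 = 12
Dilution factor through tube 5 = 17.5 × 48.111 × 4 × 15 × 12 = 6.062 × 10^5
[tube 5] = 1.00 mg/mL / 6.062 × 10^5 = 1.650 × 10^-6 mg/mL = 1.65 ng/mL

1.65 ng/mL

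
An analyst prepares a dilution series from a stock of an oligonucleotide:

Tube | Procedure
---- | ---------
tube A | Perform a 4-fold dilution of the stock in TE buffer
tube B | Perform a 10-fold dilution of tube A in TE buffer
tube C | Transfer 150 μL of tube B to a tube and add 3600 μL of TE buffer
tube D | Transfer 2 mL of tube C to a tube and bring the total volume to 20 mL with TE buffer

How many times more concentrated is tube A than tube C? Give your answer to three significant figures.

Step 1: 4-fold → factor 4
Step 2: 10-fold → factor 10
Step 3: 150 μL + 3600 μL = 3750 μL total → factor 3750/150 = 25
Dilution factor to tube A = 4; to tube C = 1000
[tube A]/[tube C] = (factor to tube C)/(factor to tube A) = 1000/4 = 250

250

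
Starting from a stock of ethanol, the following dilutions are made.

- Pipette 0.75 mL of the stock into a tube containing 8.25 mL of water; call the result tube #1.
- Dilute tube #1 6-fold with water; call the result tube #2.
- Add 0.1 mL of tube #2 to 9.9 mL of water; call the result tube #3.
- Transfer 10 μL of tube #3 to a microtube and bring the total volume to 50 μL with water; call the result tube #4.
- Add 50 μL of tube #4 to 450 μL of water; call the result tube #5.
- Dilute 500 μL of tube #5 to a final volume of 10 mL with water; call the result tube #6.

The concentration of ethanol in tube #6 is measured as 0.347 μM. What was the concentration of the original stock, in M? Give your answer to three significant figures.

2.50 M

Step 1: 0.75 mL + 8.25 mL = 9 mL total → factor 9/0.75 = 12
Step 2: 6-fold → factor 6
Step 3: 0.1 mL + 9.9 mL = 10 mL total → factor 10/0.1 = 100
Step 4: 10 μL brought to 50 μL → factor 50/10 = 5
Step 5: 50 μL + 450 μL = 500 μL total → factor 500/50 = 10
Step 6: 500 μL brought to 10 mL → factor 10000/500 = 20
Overall dilution factor = 12 × 6 × 100 × 5 × 10 × 20 = 7.2 × 10^6
Stock = 0.347 μM × 7.2 × 10^6 = 2.498 × 10^6 μM = 2.50 M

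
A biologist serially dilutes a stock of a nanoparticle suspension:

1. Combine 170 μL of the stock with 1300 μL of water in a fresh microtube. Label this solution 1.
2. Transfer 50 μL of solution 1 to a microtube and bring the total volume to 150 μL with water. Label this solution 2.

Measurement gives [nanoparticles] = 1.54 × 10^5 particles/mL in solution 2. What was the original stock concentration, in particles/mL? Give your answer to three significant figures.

3.99 × 10^6 particles/mL

Step 1: 170 μL + 1300 μL = 1470 μL total → factor 1470/170 = 8.6471
Step 2: 50 μL brought to 150 μL → factor 150/50 = 3
Overall dilution factor = 8.6471 × 3 = 25.941
Stock = 1.54 × 10^5 particles/mL × 25.941 = 3.99 × 10^6 particles/mL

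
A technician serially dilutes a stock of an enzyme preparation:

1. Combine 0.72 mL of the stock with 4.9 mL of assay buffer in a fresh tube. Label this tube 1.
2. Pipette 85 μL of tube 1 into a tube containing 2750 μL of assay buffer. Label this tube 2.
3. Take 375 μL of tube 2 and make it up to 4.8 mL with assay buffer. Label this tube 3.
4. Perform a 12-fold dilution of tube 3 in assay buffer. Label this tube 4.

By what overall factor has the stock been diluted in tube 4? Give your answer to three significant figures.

4.00 × 10^4

Step 1: 0.72 mL + 4.9 mL = 5.62 mL total → factor 5.62/0.72 = 7.8056
Step 2: 85 μL + 2750 μL = 2835 μL total → factor 2835/85 = 33.353
Step 3: 375 μL brought to 4.8 mL → factor 4800/375 = 12.8
Step 4: 12-fold → factor 12
Overall dilution factor = 7.8056 × 33.353 × 12.8 × 12 = 39988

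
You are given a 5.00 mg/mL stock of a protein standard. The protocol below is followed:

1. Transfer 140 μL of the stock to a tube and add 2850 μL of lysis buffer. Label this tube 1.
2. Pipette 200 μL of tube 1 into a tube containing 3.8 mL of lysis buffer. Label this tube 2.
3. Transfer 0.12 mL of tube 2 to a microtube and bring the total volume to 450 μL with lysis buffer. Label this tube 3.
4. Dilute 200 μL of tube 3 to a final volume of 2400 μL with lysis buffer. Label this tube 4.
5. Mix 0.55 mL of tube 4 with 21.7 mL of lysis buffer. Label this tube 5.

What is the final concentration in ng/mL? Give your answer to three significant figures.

6.43 ng/mL

Step 1: 140 μL + 2850 μL = 2990 μL total → factor 2990/140 = 21.357
Step 2: 200 μL + 3.8 mL = 4000 μL total → factor 4000/200 = 20
Step 3: 0.12 mL brought to 450 μL → factor 0.45/0.12 = 3.75
Step 4: 200 μL brought to 2400 μL → factor 2400/200 = 12
Step 5: 0.55 mL + 21.7 mL = 22.25 mL total → factor 22.25/0.55 = 40.455
Overall dilution factor = 21.357 × 20 × 3.75 × 12 × 40.455 = 7.7759 × 10^5
Final = 5.00 mg/mL / 7.7759 × 10^5 = 6.430 × 10^-6 mg/mL = 6.43 ng/mL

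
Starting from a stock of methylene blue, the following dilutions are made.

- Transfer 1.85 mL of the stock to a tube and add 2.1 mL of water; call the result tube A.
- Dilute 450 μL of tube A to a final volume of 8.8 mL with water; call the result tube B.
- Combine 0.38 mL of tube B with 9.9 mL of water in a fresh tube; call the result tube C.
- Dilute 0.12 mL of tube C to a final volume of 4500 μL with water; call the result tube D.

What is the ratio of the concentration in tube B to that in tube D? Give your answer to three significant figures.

Step 1: 1.85 mL + 2.1 mL = 3.95 mL total → factor 3.95/1.85 = 2.1351
Step 2: 450 μL brought to 8.8 mL → factor 8800/450 = 19.556
Step 3: 0.38 mL + 9.9 mL = 10.28 mL total → factor 10.28/0.38 = 27.053
Step 4: 0.12 mL brought to 4500 μL → factor 4.5/0.12 = 37.5
Dilution factor to tube B = 41.754; to tube D = 42358
[tube B]/[tube D] = (factor to tube D)/(factor to tube B) = 42358/41.754 = 1.01 × 10^3

1.01 × 10^3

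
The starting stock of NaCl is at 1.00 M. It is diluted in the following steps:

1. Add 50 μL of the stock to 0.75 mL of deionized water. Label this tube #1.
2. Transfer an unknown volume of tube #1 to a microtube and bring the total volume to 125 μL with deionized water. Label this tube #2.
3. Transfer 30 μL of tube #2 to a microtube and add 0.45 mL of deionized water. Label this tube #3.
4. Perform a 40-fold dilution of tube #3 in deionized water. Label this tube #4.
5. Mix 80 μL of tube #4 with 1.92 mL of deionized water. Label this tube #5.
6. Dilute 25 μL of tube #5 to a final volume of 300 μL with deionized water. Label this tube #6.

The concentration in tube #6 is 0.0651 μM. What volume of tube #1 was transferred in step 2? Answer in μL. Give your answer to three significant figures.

25.0 μL

Step 1: 50 μL + 0.75 mL = 800 μL total → factor 800/50 = 16
Step 2: v brought to 125 μL → factor = 125 μL/v
Step 3: 30 μL + 0.45 mL = 480 μL total → factor 480/30 = 16
Step 4: 40-fold → factor 40
Step 5: 80 μL + 1.92 mL = 2000 μL total → factor 2000/80 = 25
Step 6: 25 μL brought to 300 μL → factor 300/25 = 12
Product of known-step factors = 3.072 × 10^6
Overall factor = 1.00 M / (0.0651 μM) = 1.5361 × 10^7
Step-2 factor = 1.5361 × 10^7 / 3.072 × 10^6 = 5.0003
v = 125 μL / 5.0003 = 25.0 μL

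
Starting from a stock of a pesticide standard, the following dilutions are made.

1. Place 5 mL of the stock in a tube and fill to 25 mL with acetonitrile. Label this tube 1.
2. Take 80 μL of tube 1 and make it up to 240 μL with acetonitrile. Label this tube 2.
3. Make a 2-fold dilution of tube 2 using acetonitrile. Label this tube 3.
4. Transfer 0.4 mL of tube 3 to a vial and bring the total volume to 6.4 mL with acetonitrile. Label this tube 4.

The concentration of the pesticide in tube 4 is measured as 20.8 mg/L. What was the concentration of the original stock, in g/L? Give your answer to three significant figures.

Step 1: 5 mL brought to 25 mL → factor 25/5 = 5
Step 2: 80 μL brought to 240 μL → factor 240/80 = 3
Step 3: 2-fold → factor 2
Step 4: 0.4 mL brought to 6.4 mL → factor 6.4/0.4 = 16
Overall dilution factor = 5 × 3 × 2 × 16 = 480
Stock = 20.8 mg/L × 480 = 9984 mg/L = 9.98 g/L

9.98 g/L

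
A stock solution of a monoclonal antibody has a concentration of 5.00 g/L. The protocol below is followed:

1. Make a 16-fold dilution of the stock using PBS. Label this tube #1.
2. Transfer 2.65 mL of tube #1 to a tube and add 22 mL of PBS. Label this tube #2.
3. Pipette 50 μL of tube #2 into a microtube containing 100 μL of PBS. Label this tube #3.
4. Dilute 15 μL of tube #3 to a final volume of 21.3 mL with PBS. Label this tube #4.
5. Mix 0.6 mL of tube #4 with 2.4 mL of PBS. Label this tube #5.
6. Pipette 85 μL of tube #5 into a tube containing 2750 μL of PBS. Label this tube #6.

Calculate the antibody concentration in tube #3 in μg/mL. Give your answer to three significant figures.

11.2 μg/mL

Step 1: 16-fold → factor 16
Step 2: 2.65 mL + 22 mL = 24.65 mL total → factor 24.65/2.65 = 9.3019
Step 3: 50 μL + 100 μL = 150 μL total → factor 150/50 = 3
Dilution factor through tube #3 = 16 × 9.3019 × 3 = 446.49
[tube #3] = 5.00 g/L / 446.49 = 0.01120 g/L = 11.2 μg/mL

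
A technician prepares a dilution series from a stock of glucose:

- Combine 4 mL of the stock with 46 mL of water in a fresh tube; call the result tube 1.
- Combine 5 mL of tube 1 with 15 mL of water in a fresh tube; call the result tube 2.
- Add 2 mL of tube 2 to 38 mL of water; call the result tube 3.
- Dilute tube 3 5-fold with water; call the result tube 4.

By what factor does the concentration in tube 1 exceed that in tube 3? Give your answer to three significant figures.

80.0

Step 1: 4 mL + 46 mL = 50 mL total → factor 50/4 = 12.5
Step 2: 5 mL + 15 mL = 20 mL total → factor 20/5 = 4
Step 3: 2 mL + 38 mL = 40 mL total → factor 40/2 = 20
Dilution factor to tube 1 = 12.5; to tube 3 = 1000
[tube 1]/[tube 3] = (factor to tube 3)/(factor to tube 1) = 1000/12.5 = 80.0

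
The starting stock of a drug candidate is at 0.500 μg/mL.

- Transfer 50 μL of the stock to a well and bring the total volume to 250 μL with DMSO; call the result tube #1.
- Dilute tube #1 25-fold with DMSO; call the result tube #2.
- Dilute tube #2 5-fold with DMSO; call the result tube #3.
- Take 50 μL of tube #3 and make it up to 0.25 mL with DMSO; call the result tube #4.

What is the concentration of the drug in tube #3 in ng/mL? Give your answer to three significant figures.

Step 1: 50 μL brought to 250 μL → factor 250/50 = 5
Step 2: 25-fold → factor 25
Step 3: 5-fold → factor 5
Dilution factor through tube #3 = 5 × 25 × 5 = 625
[tube #3] = 0.500 μg/mL / 625 = 0.0008000 μg/mL = 0.800 ng/mL

0.800 ng/mL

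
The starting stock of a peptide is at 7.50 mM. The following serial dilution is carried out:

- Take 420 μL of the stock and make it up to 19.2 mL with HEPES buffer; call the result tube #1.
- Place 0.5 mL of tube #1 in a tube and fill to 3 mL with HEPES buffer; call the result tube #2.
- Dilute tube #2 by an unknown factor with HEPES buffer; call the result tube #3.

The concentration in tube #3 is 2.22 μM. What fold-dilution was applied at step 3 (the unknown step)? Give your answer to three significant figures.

12.3-fold

Step 1: 420 μL brought to 19.2 mL → factor 19200/420 = 45.714
Step 2: 0.5 mL brought to 3 mL → factor 3/0.5 = 6
Step 3: unknown factor x
Product of known-step factors = 274.29
Overall factor = 7.50 mM / (2.22 μM) = 3378.4
x = 3378.4 / 274.29 = 12.3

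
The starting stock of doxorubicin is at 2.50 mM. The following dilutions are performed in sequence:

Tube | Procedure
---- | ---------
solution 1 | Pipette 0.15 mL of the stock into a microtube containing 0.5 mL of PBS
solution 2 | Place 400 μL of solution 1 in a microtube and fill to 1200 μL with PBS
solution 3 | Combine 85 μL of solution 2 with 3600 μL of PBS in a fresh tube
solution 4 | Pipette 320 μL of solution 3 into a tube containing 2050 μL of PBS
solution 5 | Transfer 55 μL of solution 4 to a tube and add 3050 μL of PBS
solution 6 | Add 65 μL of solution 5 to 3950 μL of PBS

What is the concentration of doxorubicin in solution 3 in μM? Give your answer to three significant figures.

Step 1: 0.15 mL + 0.5 mL = 0.65 mL total → factor 0.65/0.15 = 4.3333
Step 2: 400 μL brought to 1200 μL → factor 1200/400 = 3
Step 3: 85 μL + 3600 μL = 3685 μL total → factor 3685/85 = 43.353
Dilution factor through solution 3 = 4.3333 × 3 × 43.353 = 563.59
[solution 3] = 2.50 mM / 563.59 = 0.004436 mM = 4.44 μM

4.44 μM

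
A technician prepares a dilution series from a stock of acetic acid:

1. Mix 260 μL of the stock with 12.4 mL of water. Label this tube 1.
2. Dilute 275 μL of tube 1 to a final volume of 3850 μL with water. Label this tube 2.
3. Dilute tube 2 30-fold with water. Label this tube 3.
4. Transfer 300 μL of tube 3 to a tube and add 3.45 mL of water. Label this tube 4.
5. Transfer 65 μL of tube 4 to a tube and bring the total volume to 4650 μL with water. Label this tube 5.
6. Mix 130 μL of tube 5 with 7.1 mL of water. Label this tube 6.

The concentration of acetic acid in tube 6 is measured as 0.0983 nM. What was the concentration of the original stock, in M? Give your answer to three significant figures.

0.100 M

Step 1: 260 μL + 12.4 mL = 12660 μL total → factor 12660/260 = 48.692
Step 2: 275 μL brought to 3850 μL → factor 3850/275 = 14
Step 3: 30-fold → factor 30
Step 4: 300 μL + 3.45 mL = 3750 μL total → factor 3750/300 = 12.5
Step 5: 65 μL brought to 4650 μL → factor 4650/65 = 71.538
Step 6: 130 μL + 7.1 mL = 7230 μL total → factor 7230/130 = 55.615
Overall dilution factor = 48.692 × 14 × 30 × 12.5 × 71.538 × 55.615 = 1.0171 × 10^9
Stock = 0.0983 nM × 1.0171 × 10^9 = 9.998 × 10^7 nM = 0.100 M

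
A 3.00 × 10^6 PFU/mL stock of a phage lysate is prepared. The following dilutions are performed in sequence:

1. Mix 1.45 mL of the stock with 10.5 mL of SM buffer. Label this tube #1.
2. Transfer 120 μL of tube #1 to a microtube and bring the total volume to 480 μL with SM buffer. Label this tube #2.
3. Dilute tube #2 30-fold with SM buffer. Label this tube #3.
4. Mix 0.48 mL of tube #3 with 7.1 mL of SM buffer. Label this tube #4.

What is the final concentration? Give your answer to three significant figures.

192 PFU/mL

Step 1: 1.45 mL + 10.5 mL = 11.95 mL total → factor 11.95/1.45 = 8.2414
Step 2: 120 μL brought to 480 μL → factor 480/120 = 4
Step 3: 30-fold → factor 30
Step 4: 0.48 mL + 7.1 mL = 7.58 mL total → factor 7.58/0.48 = 15.792
Overall dilution factor = 8.2414 × 4 × 30 × 15.792 = 15617
Final = 3.00 × 10^6 PFU/mL / 15617 = 192 PFU/mL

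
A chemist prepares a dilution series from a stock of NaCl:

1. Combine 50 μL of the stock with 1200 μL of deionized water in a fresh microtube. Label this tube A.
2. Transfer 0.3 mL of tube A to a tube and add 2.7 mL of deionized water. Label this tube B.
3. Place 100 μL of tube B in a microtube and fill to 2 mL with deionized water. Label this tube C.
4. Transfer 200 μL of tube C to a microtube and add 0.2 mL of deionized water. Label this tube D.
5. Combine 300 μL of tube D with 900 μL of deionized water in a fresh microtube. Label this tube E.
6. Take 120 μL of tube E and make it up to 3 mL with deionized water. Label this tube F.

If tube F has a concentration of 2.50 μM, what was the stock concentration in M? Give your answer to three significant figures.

Step 1: 50 μL + 1200 μL = 1250 μL total → factor 1250/50 = 25
Step 2: 0.3 mL + 2.7 mL = 3 mL total → factor 3/0.3 = 10
Step 3: 100 μL brought to 2 mL → factor 2000/100 = 20
Step 4: 200 μL + 0.2 mL = 400 μL total → factor 400/200 = 2
Step 5: 300 μL + 900 μL = 1200 μL total → factor 1200/300 = 4
Step 6: 120 μL brought to 3 mL → factor 3000/120 = 25
Overall dilution factor = 25 × 10 × 20 × 2 × 4 × 25 = 1 × 10^6
Stock = 2.50 μM × 1 × 10^6 = 2.500 × 10^6 μM = 2.50 M

2.50 M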